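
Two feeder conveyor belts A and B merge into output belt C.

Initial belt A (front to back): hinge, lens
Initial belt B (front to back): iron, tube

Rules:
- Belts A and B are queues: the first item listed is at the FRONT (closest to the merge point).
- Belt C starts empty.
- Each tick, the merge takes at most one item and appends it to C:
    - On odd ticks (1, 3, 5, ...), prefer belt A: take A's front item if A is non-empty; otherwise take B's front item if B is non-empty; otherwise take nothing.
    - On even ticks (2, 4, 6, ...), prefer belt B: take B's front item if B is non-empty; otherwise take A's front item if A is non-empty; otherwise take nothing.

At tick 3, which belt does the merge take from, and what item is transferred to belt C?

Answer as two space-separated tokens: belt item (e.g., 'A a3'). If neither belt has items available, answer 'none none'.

Answer: A lens

Derivation:
Tick 1: prefer A, take hinge from A; A=[lens] B=[iron,tube] C=[hinge]
Tick 2: prefer B, take iron from B; A=[lens] B=[tube] C=[hinge,iron]
Tick 3: prefer A, take lens from A; A=[-] B=[tube] C=[hinge,iron,lens]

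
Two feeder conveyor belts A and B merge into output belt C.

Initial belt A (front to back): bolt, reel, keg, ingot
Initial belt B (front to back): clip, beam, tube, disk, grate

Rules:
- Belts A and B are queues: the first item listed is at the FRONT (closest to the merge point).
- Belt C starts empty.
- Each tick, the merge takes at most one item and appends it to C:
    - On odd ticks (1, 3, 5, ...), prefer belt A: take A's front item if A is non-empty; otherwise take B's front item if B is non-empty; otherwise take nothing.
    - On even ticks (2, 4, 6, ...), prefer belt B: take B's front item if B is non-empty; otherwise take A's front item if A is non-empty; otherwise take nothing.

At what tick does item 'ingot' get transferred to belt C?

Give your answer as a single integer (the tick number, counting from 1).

Answer: 7

Derivation:
Tick 1: prefer A, take bolt from A; A=[reel,keg,ingot] B=[clip,beam,tube,disk,grate] C=[bolt]
Tick 2: prefer B, take clip from B; A=[reel,keg,ingot] B=[beam,tube,disk,grate] C=[bolt,clip]
Tick 3: prefer A, take reel from A; A=[keg,ingot] B=[beam,tube,disk,grate] C=[bolt,clip,reel]
Tick 4: prefer B, take beam from B; A=[keg,ingot] B=[tube,disk,grate] C=[bolt,clip,reel,beam]
Tick 5: prefer A, take keg from A; A=[ingot] B=[tube,disk,grate] C=[bolt,clip,reel,beam,keg]
Tick 6: prefer B, take tube from B; A=[ingot] B=[disk,grate] C=[bolt,clip,reel,beam,keg,tube]
Tick 7: prefer A, take ingot from A; A=[-] B=[disk,grate] C=[bolt,clip,reel,beam,keg,tube,ingot]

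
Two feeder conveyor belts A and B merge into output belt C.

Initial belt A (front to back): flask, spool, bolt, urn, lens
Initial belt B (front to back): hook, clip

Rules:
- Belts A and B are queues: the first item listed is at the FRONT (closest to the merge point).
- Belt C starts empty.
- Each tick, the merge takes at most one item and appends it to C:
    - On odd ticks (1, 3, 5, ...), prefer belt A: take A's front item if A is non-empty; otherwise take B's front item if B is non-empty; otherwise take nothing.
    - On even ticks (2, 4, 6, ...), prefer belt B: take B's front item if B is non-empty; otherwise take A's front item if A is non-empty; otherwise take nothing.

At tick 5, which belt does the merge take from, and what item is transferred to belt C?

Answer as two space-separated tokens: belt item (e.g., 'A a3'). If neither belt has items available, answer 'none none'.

Tick 1: prefer A, take flask from A; A=[spool,bolt,urn,lens] B=[hook,clip] C=[flask]
Tick 2: prefer B, take hook from B; A=[spool,bolt,urn,lens] B=[clip] C=[flask,hook]
Tick 3: prefer A, take spool from A; A=[bolt,urn,lens] B=[clip] C=[flask,hook,spool]
Tick 4: prefer B, take clip from B; A=[bolt,urn,lens] B=[-] C=[flask,hook,spool,clip]
Tick 5: prefer A, take bolt from A; A=[urn,lens] B=[-] C=[flask,hook,spool,clip,bolt]

Answer: A bolt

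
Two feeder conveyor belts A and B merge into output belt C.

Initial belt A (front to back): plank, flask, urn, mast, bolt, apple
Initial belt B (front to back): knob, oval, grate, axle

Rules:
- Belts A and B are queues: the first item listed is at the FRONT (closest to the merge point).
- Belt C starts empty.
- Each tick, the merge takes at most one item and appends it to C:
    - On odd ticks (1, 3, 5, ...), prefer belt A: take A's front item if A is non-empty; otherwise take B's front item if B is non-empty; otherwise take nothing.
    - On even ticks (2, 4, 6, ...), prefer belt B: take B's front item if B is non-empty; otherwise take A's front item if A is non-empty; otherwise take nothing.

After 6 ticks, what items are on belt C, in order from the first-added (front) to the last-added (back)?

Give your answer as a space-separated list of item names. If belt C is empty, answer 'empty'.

Tick 1: prefer A, take plank from A; A=[flask,urn,mast,bolt,apple] B=[knob,oval,grate,axle] C=[plank]
Tick 2: prefer B, take knob from B; A=[flask,urn,mast,bolt,apple] B=[oval,grate,axle] C=[plank,knob]
Tick 3: prefer A, take flask from A; A=[urn,mast,bolt,apple] B=[oval,grate,axle] C=[plank,knob,flask]
Tick 4: prefer B, take oval from B; A=[urn,mast,bolt,apple] B=[grate,axle] C=[plank,knob,flask,oval]
Tick 5: prefer A, take urn from A; A=[mast,bolt,apple] B=[grate,axle] C=[plank,knob,flask,oval,urn]
Tick 6: prefer B, take grate from B; A=[mast,bolt,apple] B=[axle] C=[plank,knob,flask,oval,urn,grate]

Answer: plank knob flask oval urn grate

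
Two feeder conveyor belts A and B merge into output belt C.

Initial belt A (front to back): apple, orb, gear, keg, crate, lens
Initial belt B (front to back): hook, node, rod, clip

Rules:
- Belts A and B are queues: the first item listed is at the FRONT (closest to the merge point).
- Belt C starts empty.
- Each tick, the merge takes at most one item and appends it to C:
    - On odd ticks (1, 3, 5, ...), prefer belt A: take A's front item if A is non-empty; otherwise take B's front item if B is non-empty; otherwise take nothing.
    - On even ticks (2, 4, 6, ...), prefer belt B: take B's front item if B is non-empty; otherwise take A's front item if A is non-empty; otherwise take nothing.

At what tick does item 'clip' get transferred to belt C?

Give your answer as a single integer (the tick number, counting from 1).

Answer: 8

Derivation:
Tick 1: prefer A, take apple from A; A=[orb,gear,keg,crate,lens] B=[hook,node,rod,clip] C=[apple]
Tick 2: prefer B, take hook from B; A=[orb,gear,keg,crate,lens] B=[node,rod,clip] C=[apple,hook]
Tick 3: prefer A, take orb from A; A=[gear,keg,crate,lens] B=[node,rod,clip] C=[apple,hook,orb]
Tick 4: prefer B, take node from B; A=[gear,keg,crate,lens] B=[rod,clip] C=[apple,hook,orb,node]
Tick 5: prefer A, take gear from A; A=[keg,crate,lens] B=[rod,clip] C=[apple,hook,orb,node,gear]
Tick 6: prefer B, take rod from B; A=[keg,crate,lens] B=[clip] C=[apple,hook,orb,node,gear,rod]
Tick 7: prefer A, take keg from A; A=[crate,lens] B=[clip] C=[apple,hook,orb,node,gear,rod,keg]
Tick 8: prefer B, take clip from B; A=[crate,lens] B=[-] C=[apple,hook,orb,node,gear,rod,keg,clip]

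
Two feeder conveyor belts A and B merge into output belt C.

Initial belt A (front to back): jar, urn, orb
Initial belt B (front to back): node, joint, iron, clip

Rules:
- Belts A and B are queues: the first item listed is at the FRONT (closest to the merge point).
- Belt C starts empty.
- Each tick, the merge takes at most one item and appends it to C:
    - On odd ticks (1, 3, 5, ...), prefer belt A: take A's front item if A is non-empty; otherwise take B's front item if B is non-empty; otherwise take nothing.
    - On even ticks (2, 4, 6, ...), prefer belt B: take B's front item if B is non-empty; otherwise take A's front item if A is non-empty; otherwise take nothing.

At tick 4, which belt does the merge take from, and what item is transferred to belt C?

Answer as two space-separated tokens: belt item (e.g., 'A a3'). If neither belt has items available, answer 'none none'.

Answer: B joint

Derivation:
Tick 1: prefer A, take jar from A; A=[urn,orb] B=[node,joint,iron,clip] C=[jar]
Tick 2: prefer B, take node from B; A=[urn,orb] B=[joint,iron,clip] C=[jar,node]
Tick 3: prefer A, take urn from A; A=[orb] B=[joint,iron,clip] C=[jar,node,urn]
Tick 4: prefer B, take joint from B; A=[orb] B=[iron,clip] C=[jar,node,urn,joint]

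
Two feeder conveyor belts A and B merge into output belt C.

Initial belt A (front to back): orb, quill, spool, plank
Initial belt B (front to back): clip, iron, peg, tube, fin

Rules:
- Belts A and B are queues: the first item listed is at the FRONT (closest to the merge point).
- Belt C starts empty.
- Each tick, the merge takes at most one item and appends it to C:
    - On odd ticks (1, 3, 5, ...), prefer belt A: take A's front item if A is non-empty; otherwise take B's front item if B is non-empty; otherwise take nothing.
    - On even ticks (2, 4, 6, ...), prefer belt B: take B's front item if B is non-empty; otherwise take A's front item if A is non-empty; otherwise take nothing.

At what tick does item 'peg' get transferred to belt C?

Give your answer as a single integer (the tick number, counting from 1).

Answer: 6

Derivation:
Tick 1: prefer A, take orb from A; A=[quill,spool,plank] B=[clip,iron,peg,tube,fin] C=[orb]
Tick 2: prefer B, take clip from B; A=[quill,spool,plank] B=[iron,peg,tube,fin] C=[orb,clip]
Tick 3: prefer A, take quill from A; A=[spool,plank] B=[iron,peg,tube,fin] C=[orb,clip,quill]
Tick 4: prefer B, take iron from B; A=[spool,plank] B=[peg,tube,fin] C=[orb,clip,quill,iron]
Tick 5: prefer A, take spool from A; A=[plank] B=[peg,tube,fin] C=[orb,clip,quill,iron,spool]
Tick 6: prefer B, take peg from B; A=[plank] B=[tube,fin] C=[orb,clip,quill,iron,spool,peg]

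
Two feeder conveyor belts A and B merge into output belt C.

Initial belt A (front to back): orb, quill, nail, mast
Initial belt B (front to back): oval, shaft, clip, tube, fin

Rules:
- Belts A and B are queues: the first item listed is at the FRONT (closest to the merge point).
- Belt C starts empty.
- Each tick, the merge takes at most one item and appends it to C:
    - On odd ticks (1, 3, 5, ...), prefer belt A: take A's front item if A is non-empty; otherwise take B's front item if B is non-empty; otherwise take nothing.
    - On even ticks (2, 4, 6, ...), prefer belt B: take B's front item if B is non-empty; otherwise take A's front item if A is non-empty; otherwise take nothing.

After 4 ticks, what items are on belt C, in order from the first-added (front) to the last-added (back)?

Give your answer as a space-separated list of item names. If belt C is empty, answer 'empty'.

Tick 1: prefer A, take orb from A; A=[quill,nail,mast] B=[oval,shaft,clip,tube,fin] C=[orb]
Tick 2: prefer B, take oval from B; A=[quill,nail,mast] B=[shaft,clip,tube,fin] C=[orb,oval]
Tick 3: prefer A, take quill from A; A=[nail,mast] B=[shaft,clip,tube,fin] C=[orb,oval,quill]
Tick 4: prefer B, take shaft from B; A=[nail,mast] B=[clip,tube,fin] C=[orb,oval,quill,shaft]

Answer: orb oval quill shaft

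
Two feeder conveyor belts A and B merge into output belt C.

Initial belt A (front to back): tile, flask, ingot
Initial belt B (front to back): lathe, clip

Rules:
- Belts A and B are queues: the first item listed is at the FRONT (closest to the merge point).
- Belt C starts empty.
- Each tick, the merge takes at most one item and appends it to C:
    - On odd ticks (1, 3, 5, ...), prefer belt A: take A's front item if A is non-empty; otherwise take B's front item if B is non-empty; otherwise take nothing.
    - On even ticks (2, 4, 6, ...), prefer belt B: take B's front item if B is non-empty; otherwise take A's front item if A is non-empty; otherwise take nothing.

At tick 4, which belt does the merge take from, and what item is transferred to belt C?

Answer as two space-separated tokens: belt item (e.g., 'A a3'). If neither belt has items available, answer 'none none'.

Answer: B clip

Derivation:
Tick 1: prefer A, take tile from A; A=[flask,ingot] B=[lathe,clip] C=[tile]
Tick 2: prefer B, take lathe from B; A=[flask,ingot] B=[clip] C=[tile,lathe]
Tick 3: prefer A, take flask from A; A=[ingot] B=[clip] C=[tile,lathe,flask]
Tick 4: prefer B, take clip from B; A=[ingot] B=[-] C=[tile,lathe,flask,clip]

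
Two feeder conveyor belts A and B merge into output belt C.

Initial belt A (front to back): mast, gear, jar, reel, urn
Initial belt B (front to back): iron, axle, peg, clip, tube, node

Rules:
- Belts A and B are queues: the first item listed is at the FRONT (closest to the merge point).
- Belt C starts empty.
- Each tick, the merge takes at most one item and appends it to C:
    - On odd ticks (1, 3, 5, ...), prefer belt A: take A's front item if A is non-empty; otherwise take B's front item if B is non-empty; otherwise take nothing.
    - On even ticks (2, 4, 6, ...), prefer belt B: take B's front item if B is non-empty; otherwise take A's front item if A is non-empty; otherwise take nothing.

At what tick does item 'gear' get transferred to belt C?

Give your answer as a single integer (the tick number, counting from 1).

Tick 1: prefer A, take mast from A; A=[gear,jar,reel,urn] B=[iron,axle,peg,clip,tube,node] C=[mast]
Tick 2: prefer B, take iron from B; A=[gear,jar,reel,urn] B=[axle,peg,clip,tube,node] C=[mast,iron]
Tick 3: prefer A, take gear from A; A=[jar,reel,urn] B=[axle,peg,clip,tube,node] C=[mast,iron,gear]

Answer: 3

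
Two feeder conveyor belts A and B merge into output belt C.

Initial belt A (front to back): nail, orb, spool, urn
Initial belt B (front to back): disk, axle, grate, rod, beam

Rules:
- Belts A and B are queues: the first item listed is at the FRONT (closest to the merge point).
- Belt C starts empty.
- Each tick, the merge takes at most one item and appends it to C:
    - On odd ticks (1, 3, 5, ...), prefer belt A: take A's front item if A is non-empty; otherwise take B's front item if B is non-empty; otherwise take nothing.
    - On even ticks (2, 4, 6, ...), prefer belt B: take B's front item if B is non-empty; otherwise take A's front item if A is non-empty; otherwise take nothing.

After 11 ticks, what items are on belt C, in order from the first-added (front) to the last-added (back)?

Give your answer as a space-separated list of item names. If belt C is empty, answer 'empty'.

Answer: nail disk orb axle spool grate urn rod beam

Derivation:
Tick 1: prefer A, take nail from A; A=[orb,spool,urn] B=[disk,axle,grate,rod,beam] C=[nail]
Tick 2: prefer B, take disk from B; A=[orb,spool,urn] B=[axle,grate,rod,beam] C=[nail,disk]
Tick 3: prefer A, take orb from A; A=[spool,urn] B=[axle,grate,rod,beam] C=[nail,disk,orb]
Tick 4: prefer B, take axle from B; A=[spool,urn] B=[grate,rod,beam] C=[nail,disk,orb,axle]
Tick 5: prefer A, take spool from A; A=[urn] B=[grate,rod,beam] C=[nail,disk,orb,axle,spool]
Tick 6: prefer B, take grate from B; A=[urn] B=[rod,beam] C=[nail,disk,orb,axle,spool,grate]
Tick 7: prefer A, take urn from A; A=[-] B=[rod,beam] C=[nail,disk,orb,axle,spool,grate,urn]
Tick 8: prefer B, take rod from B; A=[-] B=[beam] C=[nail,disk,orb,axle,spool,grate,urn,rod]
Tick 9: prefer A, take beam from B; A=[-] B=[-] C=[nail,disk,orb,axle,spool,grate,urn,rod,beam]
Tick 10: prefer B, both empty, nothing taken; A=[-] B=[-] C=[nail,disk,orb,axle,spool,grate,urn,rod,beam]
Tick 11: prefer A, both empty, nothing taken; A=[-] B=[-] C=[nail,disk,orb,axle,spool,grate,urn,rod,beam]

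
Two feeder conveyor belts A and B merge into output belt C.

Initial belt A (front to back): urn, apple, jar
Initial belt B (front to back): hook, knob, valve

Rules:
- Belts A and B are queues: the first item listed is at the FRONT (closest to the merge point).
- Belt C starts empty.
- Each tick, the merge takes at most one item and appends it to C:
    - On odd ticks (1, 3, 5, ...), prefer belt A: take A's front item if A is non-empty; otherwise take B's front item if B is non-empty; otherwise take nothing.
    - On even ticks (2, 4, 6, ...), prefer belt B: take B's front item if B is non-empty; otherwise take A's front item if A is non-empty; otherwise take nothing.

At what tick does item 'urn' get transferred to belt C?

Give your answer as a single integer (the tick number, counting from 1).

Answer: 1

Derivation:
Tick 1: prefer A, take urn from A; A=[apple,jar] B=[hook,knob,valve] C=[urn]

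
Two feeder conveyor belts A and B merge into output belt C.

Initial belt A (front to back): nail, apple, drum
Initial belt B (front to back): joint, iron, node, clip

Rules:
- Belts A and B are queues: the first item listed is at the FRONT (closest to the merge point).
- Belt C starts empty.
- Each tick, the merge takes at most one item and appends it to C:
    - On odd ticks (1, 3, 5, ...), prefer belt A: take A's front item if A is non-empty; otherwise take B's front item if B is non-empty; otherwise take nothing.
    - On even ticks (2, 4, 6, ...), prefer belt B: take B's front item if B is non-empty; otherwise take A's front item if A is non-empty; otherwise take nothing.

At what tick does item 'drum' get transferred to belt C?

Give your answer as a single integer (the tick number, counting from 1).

Tick 1: prefer A, take nail from A; A=[apple,drum] B=[joint,iron,node,clip] C=[nail]
Tick 2: prefer B, take joint from B; A=[apple,drum] B=[iron,node,clip] C=[nail,joint]
Tick 3: prefer A, take apple from A; A=[drum] B=[iron,node,clip] C=[nail,joint,apple]
Tick 4: prefer B, take iron from B; A=[drum] B=[node,clip] C=[nail,joint,apple,iron]
Tick 5: prefer A, take drum from A; A=[-] B=[node,clip] C=[nail,joint,apple,iron,drum]

Answer: 5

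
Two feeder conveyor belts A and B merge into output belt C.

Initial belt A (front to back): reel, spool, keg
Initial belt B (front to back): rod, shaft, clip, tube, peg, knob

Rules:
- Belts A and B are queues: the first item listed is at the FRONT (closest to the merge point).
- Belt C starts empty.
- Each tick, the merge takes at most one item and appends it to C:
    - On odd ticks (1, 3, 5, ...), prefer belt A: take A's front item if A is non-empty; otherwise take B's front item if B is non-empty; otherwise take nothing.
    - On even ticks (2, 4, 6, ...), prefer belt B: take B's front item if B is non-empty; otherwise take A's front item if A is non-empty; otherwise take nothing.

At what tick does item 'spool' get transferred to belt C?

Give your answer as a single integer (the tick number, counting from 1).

Tick 1: prefer A, take reel from A; A=[spool,keg] B=[rod,shaft,clip,tube,peg,knob] C=[reel]
Tick 2: prefer B, take rod from B; A=[spool,keg] B=[shaft,clip,tube,peg,knob] C=[reel,rod]
Tick 3: prefer A, take spool from A; A=[keg] B=[shaft,clip,tube,peg,knob] C=[reel,rod,spool]

Answer: 3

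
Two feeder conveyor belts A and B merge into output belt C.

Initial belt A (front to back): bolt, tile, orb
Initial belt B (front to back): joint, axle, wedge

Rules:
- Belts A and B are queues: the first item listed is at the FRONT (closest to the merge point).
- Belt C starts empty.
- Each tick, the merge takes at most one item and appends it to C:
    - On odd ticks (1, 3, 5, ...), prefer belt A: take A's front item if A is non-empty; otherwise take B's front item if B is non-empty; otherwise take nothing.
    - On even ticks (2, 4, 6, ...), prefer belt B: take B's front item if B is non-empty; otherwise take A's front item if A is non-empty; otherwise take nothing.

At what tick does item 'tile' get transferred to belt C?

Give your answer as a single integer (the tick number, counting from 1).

Tick 1: prefer A, take bolt from A; A=[tile,orb] B=[joint,axle,wedge] C=[bolt]
Tick 2: prefer B, take joint from B; A=[tile,orb] B=[axle,wedge] C=[bolt,joint]
Tick 3: prefer A, take tile from A; A=[orb] B=[axle,wedge] C=[bolt,joint,tile]

Answer: 3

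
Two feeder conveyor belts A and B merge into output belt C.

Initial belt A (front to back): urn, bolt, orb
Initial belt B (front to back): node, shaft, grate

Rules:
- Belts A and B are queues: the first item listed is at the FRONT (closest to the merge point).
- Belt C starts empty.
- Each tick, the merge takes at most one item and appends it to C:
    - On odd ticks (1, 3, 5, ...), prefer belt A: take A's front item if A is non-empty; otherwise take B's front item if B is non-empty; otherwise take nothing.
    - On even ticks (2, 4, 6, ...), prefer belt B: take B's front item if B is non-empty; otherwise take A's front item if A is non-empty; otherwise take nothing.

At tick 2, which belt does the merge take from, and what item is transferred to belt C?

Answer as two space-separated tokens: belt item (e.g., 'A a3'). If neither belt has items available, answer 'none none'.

Tick 1: prefer A, take urn from A; A=[bolt,orb] B=[node,shaft,grate] C=[urn]
Tick 2: prefer B, take node from B; A=[bolt,orb] B=[shaft,grate] C=[urn,node]

Answer: B node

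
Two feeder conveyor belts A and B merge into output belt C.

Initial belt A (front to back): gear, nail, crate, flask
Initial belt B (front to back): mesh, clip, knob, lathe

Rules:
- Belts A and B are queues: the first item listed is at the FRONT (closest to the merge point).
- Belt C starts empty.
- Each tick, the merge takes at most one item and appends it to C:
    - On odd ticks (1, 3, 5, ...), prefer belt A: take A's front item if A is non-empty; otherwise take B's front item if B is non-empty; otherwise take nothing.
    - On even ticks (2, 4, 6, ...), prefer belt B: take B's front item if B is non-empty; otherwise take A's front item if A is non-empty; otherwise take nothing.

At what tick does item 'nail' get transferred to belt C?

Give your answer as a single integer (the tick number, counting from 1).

Tick 1: prefer A, take gear from A; A=[nail,crate,flask] B=[mesh,clip,knob,lathe] C=[gear]
Tick 2: prefer B, take mesh from B; A=[nail,crate,flask] B=[clip,knob,lathe] C=[gear,mesh]
Tick 3: prefer A, take nail from A; A=[crate,flask] B=[clip,knob,lathe] C=[gear,mesh,nail]

Answer: 3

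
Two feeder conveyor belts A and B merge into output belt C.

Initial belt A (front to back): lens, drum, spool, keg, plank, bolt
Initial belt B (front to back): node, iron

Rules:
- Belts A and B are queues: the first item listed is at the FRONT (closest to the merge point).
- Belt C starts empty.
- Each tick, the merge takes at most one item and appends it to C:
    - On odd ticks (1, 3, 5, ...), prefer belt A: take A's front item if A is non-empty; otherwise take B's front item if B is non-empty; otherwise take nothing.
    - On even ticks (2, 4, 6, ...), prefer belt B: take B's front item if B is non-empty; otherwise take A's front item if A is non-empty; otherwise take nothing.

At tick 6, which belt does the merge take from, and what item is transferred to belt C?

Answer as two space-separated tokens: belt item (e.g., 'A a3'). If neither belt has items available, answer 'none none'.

Tick 1: prefer A, take lens from A; A=[drum,spool,keg,plank,bolt] B=[node,iron] C=[lens]
Tick 2: prefer B, take node from B; A=[drum,spool,keg,plank,bolt] B=[iron] C=[lens,node]
Tick 3: prefer A, take drum from A; A=[spool,keg,plank,bolt] B=[iron] C=[lens,node,drum]
Tick 4: prefer B, take iron from B; A=[spool,keg,plank,bolt] B=[-] C=[lens,node,drum,iron]
Tick 5: prefer A, take spool from A; A=[keg,plank,bolt] B=[-] C=[lens,node,drum,iron,spool]
Tick 6: prefer B, take keg from A; A=[plank,bolt] B=[-] C=[lens,node,drum,iron,spool,keg]

Answer: A keg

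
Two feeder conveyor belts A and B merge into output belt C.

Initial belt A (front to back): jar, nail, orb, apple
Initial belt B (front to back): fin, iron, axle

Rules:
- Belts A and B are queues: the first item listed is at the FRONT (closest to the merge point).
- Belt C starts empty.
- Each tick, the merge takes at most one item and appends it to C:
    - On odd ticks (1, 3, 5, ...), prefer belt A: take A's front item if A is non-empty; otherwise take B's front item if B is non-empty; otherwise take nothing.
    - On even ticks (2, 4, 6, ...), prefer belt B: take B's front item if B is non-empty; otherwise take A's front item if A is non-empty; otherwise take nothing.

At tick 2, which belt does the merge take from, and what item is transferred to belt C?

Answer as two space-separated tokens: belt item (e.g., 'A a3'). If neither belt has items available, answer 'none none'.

Tick 1: prefer A, take jar from A; A=[nail,orb,apple] B=[fin,iron,axle] C=[jar]
Tick 2: prefer B, take fin from B; A=[nail,orb,apple] B=[iron,axle] C=[jar,fin]

Answer: B fin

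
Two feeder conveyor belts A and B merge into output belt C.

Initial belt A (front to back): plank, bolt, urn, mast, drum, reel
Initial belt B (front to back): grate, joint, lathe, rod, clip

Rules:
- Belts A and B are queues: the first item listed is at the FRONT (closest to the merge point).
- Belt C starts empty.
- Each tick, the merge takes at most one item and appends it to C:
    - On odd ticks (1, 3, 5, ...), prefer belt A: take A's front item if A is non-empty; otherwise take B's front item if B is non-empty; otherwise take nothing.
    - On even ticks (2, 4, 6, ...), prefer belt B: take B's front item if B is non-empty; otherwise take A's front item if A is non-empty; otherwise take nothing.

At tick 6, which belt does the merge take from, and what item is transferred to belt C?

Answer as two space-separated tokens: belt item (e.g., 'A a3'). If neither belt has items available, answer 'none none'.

Tick 1: prefer A, take plank from A; A=[bolt,urn,mast,drum,reel] B=[grate,joint,lathe,rod,clip] C=[plank]
Tick 2: prefer B, take grate from B; A=[bolt,urn,mast,drum,reel] B=[joint,lathe,rod,clip] C=[plank,grate]
Tick 3: prefer A, take bolt from A; A=[urn,mast,drum,reel] B=[joint,lathe,rod,clip] C=[plank,grate,bolt]
Tick 4: prefer B, take joint from B; A=[urn,mast,drum,reel] B=[lathe,rod,clip] C=[plank,grate,bolt,joint]
Tick 5: prefer A, take urn from A; A=[mast,drum,reel] B=[lathe,rod,clip] C=[plank,grate,bolt,joint,urn]
Tick 6: prefer B, take lathe from B; A=[mast,drum,reel] B=[rod,clip] C=[plank,grate,bolt,joint,urn,lathe]

Answer: B lathe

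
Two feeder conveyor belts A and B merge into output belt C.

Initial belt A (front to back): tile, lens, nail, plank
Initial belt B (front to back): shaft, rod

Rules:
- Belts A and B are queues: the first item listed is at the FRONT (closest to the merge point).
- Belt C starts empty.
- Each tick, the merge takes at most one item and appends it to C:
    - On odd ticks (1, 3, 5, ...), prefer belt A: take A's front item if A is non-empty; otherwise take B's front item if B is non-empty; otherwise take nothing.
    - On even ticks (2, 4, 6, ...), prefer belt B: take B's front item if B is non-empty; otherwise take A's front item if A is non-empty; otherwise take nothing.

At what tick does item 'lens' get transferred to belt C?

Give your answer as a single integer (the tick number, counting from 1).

Tick 1: prefer A, take tile from A; A=[lens,nail,plank] B=[shaft,rod] C=[tile]
Tick 2: prefer B, take shaft from B; A=[lens,nail,plank] B=[rod] C=[tile,shaft]
Tick 3: prefer A, take lens from A; A=[nail,plank] B=[rod] C=[tile,shaft,lens]

Answer: 3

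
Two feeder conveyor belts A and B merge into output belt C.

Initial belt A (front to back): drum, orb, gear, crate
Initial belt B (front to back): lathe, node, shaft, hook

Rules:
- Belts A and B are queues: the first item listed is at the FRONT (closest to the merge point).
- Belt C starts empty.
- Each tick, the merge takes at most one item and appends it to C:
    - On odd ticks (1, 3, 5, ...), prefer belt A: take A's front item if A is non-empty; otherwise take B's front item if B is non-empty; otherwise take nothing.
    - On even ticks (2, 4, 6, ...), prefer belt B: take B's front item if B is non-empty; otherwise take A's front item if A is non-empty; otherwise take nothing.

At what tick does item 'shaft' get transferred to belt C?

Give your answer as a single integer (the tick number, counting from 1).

Answer: 6

Derivation:
Tick 1: prefer A, take drum from A; A=[orb,gear,crate] B=[lathe,node,shaft,hook] C=[drum]
Tick 2: prefer B, take lathe from B; A=[orb,gear,crate] B=[node,shaft,hook] C=[drum,lathe]
Tick 3: prefer A, take orb from A; A=[gear,crate] B=[node,shaft,hook] C=[drum,lathe,orb]
Tick 4: prefer B, take node from B; A=[gear,crate] B=[shaft,hook] C=[drum,lathe,orb,node]
Tick 5: prefer A, take gear from A; A=[crate] B=[shaft,hook] C=[drum,lathe,orb,node,gear]
Tick 6: prefer B, take shaft from B; A=[crate] B=[hook] C=[drum,lathe,orb,node,gear,shaft]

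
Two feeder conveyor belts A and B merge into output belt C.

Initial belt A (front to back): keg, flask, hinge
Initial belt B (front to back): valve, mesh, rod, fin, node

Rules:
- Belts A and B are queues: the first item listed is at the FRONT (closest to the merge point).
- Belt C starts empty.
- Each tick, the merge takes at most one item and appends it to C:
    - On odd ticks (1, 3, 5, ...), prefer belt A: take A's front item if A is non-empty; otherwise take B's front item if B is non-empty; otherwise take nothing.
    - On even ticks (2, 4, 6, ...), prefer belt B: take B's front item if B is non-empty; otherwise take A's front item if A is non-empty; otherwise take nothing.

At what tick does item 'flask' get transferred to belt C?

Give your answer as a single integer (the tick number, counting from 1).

Tick 1: prefer A, take keg from A; A=[flask,hinge] B=[valve,mesh,rod,fin,node] C=[keg]
Tick 2: prefer B, take valve from B; A=[flask,hinge] B=[mesh,rod,fin,node] C=[keg,valve]
Tick 3: prefer A, take flask from A; A=[hinge] B=[mesh,rod,fin,node] C=[keg,valve,flask]

Answer: 3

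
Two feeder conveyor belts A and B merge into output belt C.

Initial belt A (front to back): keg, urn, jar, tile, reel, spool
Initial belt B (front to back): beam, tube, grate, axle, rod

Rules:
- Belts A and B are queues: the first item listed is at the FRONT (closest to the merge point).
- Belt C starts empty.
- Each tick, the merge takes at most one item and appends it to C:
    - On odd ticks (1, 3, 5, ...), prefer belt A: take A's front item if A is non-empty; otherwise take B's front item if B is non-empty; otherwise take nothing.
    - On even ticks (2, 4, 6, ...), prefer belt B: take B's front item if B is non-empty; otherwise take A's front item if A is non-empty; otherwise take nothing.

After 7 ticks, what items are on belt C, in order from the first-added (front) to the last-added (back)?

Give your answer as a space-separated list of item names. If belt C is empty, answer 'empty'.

Answer: keg beam urn tube jar grate tile

Derivation:
Tick 1: prefer A, take keg from A; A=[urn,jar,tile,reel,spool] B=[beam,tube,grate,axle,rod] C=[keg]
Tick 2: prefer B, take beam from B; A=[urn,jar,tile,reel,spool] B=[tube,grate,axle,rod] C=[keg,beam]
Tick 3: prefer A, take urn from A; A=[jar,tile,reel,spool] B=[tube,grate,axle,rod] C=[keg,beam,urn]
Tick 4: prefer B, take tube from B; A=[jar,tile,reel,spool] B=[grate,axle,rod] C=[keg,beam,urn,tube]
Tick 5: prefer A, take jar from A; A=[tile,reel,spool] B=[grate,axle,rod] C=[keg,beam,urn,tube,jar]
Tick 6: prefer B, take grate from B; A=[tile,reel,spool] B=[axle,rod] C=[keg,beam,urn,tube,jar,grate]
Tick 7: prefer A, take tile from A; A=[reel,spool] B=[axle,rod] C=[keg,beam,urn,tube,jar,grate,tile]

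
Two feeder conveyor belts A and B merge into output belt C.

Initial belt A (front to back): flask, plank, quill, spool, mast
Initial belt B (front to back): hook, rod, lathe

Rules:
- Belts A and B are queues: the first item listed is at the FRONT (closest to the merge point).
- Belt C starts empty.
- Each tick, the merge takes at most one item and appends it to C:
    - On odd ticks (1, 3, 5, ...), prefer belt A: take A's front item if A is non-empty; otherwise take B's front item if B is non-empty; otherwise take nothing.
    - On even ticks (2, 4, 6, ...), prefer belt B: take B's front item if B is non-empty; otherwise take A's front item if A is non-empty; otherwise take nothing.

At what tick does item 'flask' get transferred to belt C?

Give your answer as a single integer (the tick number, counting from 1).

Answer: 1

Derivation:
Tick 1: prefer A, take flask from A; A=[plank,quill,spool,mast] B=[hook,rod,lathe] C=[flask]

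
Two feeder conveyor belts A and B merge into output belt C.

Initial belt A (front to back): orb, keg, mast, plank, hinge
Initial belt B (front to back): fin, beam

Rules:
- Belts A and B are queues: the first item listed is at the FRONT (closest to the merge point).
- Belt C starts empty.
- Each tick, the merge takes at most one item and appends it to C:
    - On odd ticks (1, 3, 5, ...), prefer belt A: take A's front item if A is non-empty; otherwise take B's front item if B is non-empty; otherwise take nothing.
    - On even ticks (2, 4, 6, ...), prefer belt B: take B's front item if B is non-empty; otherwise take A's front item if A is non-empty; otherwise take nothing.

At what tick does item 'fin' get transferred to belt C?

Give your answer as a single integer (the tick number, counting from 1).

Answer: 2

Derivation:
Tick 1: prefer A, take orb from A; A=[keg,mast,plank,hinge] B=[fin,beam] C=[orb]
Tick 2: prefer B, take fin from B; A=[keg,mast,plank,hinge] B=[beam] C=[orb,fin]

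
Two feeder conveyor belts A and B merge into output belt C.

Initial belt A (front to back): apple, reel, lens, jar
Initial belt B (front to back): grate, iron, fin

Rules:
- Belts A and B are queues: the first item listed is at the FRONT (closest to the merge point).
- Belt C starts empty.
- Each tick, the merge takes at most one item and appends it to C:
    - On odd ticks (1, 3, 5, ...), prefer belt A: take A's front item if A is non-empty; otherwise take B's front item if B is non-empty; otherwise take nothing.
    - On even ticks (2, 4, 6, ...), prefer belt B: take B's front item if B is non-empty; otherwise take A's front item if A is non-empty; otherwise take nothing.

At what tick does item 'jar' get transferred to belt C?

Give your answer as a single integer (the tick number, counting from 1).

Answer: 7

Derivation:
Tick 1: prefer A, take apple from A; A=[reel,lens,jar] B=[grate,iron,fin] C=[apple]
Tick 2: prefer B, take grate from B; A=[reel,lens,jar] B=[iron,fin] C=[apple,grate]
Tick 3: prefer A, take reel from A; A=[lens,jar] B=[iron,fin] C=[apple,grate,reel]
Tick 4: prefer B, take iron from B; A=[lens,jar] B=[fin] C=[apple,grate,reel,iron]
Tick 5: prefer A, take lens from A; A=[jar] B=[fin] C=[apple,grate,reel,iron,lens]
Tick 6: prefer B, take fin from B; A=[jar] B=[-] C=[apple,grate,reel,iron,lens,fin]
Tick 7: prefer A, take jar from A; A=[-] B=[-] C=[apple,grate,reel,iron,lens,fin,jar]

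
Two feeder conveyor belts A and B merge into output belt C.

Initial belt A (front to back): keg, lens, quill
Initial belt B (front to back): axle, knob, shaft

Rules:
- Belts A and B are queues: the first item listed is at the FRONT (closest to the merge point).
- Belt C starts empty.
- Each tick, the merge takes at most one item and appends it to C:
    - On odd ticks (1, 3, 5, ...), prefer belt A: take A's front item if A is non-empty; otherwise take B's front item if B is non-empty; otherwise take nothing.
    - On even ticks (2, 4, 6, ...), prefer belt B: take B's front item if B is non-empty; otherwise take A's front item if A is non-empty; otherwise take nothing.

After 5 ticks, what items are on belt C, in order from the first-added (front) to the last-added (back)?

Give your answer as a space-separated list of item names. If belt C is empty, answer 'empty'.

Answer: keg axle lens knob quill

Derivation:
Tick 1: prefer A, take keg from A; A=[lens,quill] B=[axle,knob,shaft] C=[keg]
Tick 2: prefer B, take axle from B; A=[lens,quill] B=[knob,shaft] C=[keg,axle]
Tick 3: prefer A, take lens from A; A=[quill] B=[knob,shaft] C=[keg,axle,lens]
Tick 4: prefer B, take knob from B; A=[quill] B=[shaft] C=[keg,axle,lens,knob]
Tick 5: prefer A, take quill from A; A=[-] B=[shaft] C=[keg,axle,lens,knob,quill]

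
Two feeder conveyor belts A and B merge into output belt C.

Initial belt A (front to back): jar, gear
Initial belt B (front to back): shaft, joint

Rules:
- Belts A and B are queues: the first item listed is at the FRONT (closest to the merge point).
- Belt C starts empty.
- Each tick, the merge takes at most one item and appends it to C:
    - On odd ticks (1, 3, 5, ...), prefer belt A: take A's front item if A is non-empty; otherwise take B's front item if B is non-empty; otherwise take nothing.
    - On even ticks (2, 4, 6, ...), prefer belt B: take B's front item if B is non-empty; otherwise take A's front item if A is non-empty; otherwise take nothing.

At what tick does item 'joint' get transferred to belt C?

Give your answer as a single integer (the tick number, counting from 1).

Answer: 4

Derivation:
Tick 1: prefer A, take jar from A; A=[gear] B=[shaft,joint] C=[jar]
Tick 2: prefer B, take shaft from B; A=[gear] B=[joint] C=[jar,shaft]
Tick 3: prefer A, take gear from A; A=[-] B=[joint] C=[jar,shaft,gear]
Tick 4: prefer B, take joint from B; A=[-] B=[-] C=[jar,shaft,gear,joint]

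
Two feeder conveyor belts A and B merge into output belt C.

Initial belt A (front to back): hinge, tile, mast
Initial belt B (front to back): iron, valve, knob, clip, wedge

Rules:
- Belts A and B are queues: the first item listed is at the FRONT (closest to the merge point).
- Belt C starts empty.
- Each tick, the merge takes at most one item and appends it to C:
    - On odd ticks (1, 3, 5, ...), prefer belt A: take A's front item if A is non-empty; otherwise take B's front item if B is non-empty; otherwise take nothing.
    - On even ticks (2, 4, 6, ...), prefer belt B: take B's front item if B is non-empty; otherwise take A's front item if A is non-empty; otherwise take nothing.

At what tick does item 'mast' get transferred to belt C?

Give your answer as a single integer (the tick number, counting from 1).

Answer: 5

Derivation:
Tick 1: prefer A, take hinge from A; A=[tile,mast] B=[iron,valve,knob,clip,wedge] C=[hinge]
Tick 2: prefer B, take iron from B; A=[tile,mast] B=[valve,knob,clip,wedge] C=[hinge,iron]
Tick 3: prefer A, take tile from A; A=[mast] B=[valve,knob,clip,wedge] C=[hinge,iron,tile]
Tick 4: prefer B, take valve from B; A=[mast] B=[knob,clip,wedge] C=[hinge,iron,tile,valve]
Tick 5: prefer A, take mast from A; A=[-] B=[knob,clip,wedge] C=[hinge,iron,tile,valve,mast]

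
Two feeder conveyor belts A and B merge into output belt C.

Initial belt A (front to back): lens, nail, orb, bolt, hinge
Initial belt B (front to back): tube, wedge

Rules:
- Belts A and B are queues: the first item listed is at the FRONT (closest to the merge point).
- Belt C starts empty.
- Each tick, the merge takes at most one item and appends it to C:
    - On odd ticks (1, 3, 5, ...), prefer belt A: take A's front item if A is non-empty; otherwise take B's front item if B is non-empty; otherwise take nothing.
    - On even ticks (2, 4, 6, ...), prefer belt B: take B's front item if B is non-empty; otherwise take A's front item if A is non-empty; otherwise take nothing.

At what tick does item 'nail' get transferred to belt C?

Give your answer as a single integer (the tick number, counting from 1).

Tick 1: prefer A, take lens from A; A=[nail,orb,bolt,hinge] B=[tube,wedge] C=[lens]
Tick 2: prefer B, take tube from B; A=[nail,orb,bolt,hinge] B=[wedge] C=[lens,tube]
Tick 3: prefer A, take nail from A; A=[orb,bolt,hinge] B=[wedge] C=[lens,tube,nail]

Answer: 3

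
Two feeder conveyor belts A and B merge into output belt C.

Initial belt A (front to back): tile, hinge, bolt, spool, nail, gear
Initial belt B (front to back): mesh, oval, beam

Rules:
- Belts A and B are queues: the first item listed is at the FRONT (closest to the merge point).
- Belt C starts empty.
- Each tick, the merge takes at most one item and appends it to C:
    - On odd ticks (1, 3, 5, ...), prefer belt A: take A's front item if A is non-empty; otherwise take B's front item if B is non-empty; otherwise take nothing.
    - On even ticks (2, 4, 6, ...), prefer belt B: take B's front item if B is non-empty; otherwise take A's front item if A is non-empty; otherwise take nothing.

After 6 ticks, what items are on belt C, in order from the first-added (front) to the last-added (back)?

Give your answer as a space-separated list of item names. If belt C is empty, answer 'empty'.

Answer: tile mesh hinge oval bolt beam

Derivation:
Tick 1: prefer A, take tile from A; A=[hinge,bolt,spool,nail,gear] B=[mesh,oval,beam] C=[tile]
Tick 2: prefer B, take mesh from B; A=[hinge,bolt,spool,nail,gear] B=[oval,beam] C=[tile,mesh]
Tick 3: prefer A, take hinge from A; A=[bolt,spool,nail,gear] B=[oval,beam] C=[tile,mesh,hinge]
Tick 4: prefer B, take oval from B; A=[bolt,spool,nail,gear] B=[beam] C=[tile,mesh,hinge,oval]
Tick 5: prefer A, take bolt from A; A=[spool,nail,gear] B=[beam] C=[tile,mesh,hinge,oval,bolt]
Tick 6: prefer B, take beam from B; A=[spool,nail,gear] B=[-] C=[tile,mesh,hinge,oval,bolt,beam]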